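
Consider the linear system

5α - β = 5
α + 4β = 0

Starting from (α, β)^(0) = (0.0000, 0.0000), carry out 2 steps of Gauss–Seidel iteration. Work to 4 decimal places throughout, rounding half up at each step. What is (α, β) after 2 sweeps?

Iteration 1:
  α = (5 - (-1)·0.0000) / (5) = 1.0000
  β = (0 - (1)·1.0000) / (4) = -0.2500
Iteration 2:
  α = (5 - (-1)·-0.2500) / (5) = 0.9500
  β = (0 - (1)·0.9500) / (4) = -0.2375

(0.9500, -0.2375)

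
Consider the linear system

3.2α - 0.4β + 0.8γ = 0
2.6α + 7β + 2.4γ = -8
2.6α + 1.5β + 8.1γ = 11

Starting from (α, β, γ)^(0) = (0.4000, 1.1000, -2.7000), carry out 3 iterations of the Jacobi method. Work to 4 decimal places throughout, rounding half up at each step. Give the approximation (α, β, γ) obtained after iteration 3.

Iteration 1:
  α = (0 - (-0.4)·1.1000 - (0.8)·-2.7000) / (3.2) = 0.8125
  β = (-8 - (2.6)·0.4000 - (2.4)·-2.7000) / (7) = -0.3657
  γ = (11 - (2.6)·0.4000 - (1.5)·1.1000) / (8.1) = 1.0259
Iteration 2:
  α = (0 - (-0.4)·-0.3657 - (0.8)·1.0259) / (3.2) = -0.3022
  β = (-8 - (2.6)·0.8125 - (2.4)·1.0259) / (7) = -1.7964
  γ = (11 - (2.6)·0.8125 - (1.5)·-0.3657) / (8.1) = 1.1649
Iteration 3:
  α = (0 - (-0.4)·-1.7964 - (0.8)·1.1649) / (3.2) = -0.5158
  β = (-8 - (2.6)·-0.3022 - (2.4)·1.1649) / (7) = -1.4300
  γ = (11 - (2.6)·-0.3022 - (1.5)·-1.7964) / (8.1) = 1.7877

(-0.5158, -1.4300, 1.7877)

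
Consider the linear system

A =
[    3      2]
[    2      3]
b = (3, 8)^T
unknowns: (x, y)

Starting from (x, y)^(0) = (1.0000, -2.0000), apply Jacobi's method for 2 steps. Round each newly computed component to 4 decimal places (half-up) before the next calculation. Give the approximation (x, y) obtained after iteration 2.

Iteration 1:
  x = (3 - (2)·-2.0000) / (3) = 2.3333
  y = (8 - (2)·1.0000) / (3) = 2.0000
Iteration 2:
  x = (3 - (2)·2.0000) / (3) = -0.3333
  y = (8 - (2)·2.3333) / (3) = 1.1111

(-0.3333, 1.1111)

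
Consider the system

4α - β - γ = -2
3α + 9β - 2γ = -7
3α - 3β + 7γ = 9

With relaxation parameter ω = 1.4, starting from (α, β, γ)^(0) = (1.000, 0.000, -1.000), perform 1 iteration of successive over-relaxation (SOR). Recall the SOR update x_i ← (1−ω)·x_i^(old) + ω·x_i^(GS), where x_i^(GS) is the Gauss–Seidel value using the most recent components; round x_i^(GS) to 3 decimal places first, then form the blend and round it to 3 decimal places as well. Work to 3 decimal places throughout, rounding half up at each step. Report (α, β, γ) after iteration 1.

(-1.450, -0.724, 2.636)

Iteration 1:
  α: GS value = (-2 - (-1)·0.000 - (-1)·-1.000) / (4) = -0.750;  α ← (1−ω)·1.000 + ω·-0.750 = -1.450
  β: GS value = (-7 - (3)·-1.450 - (-2)·-1.000) / (9) = -0.517;  β ← (1−ω)·0.000 + ω·-0.517 = -0.724
  γ: GS value = (9 - (3)·-1.450 - (-3)·-0.724) / (7) = 1.597;  γ ← (1−ω)·-1.000 + ω·1.597 = 2.636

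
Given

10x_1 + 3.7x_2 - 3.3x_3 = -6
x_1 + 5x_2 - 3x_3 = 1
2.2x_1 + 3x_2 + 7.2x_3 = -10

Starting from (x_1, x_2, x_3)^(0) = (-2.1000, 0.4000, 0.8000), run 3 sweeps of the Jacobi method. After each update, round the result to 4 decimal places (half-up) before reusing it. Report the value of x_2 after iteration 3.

Iteration 1:
  x_1 = (-6 - (3.7)·0.4000 - (-3.3)·0.8000) / (10) = -0.4840
  x_2 = (1 - (1)·-2.1000 - (-3)·0.8000) / (5) = 1.1000
  x_3 = (-10 - (2.2)·-2.1000 - (3)·0.4000) / (7.2) = -0.9139
Iteration 2:
  x_1 = (-6 - (3.7)·1.1000 - (-3.3)·-0.9139) / (10) = -1.3086
  x_2 = (1 - (1)·-0.4840 - (-3)·-0.9139) / (5) = -0.2515
  x_3 = (-10 - (2.2)·-0.4840 - (3)·1.1000) / (7.2) = -1.6993
Iteration 3:
  x_1 = (-6 - (3.7)·-0.2515 - (-3.3)·-1.6993) / (10) = -1.0677
  x_2 = (1 - (1)·-1.3086 - (-3)·-1.6993) / (5) = -0.5579
  x_3 = (-10 - (2.2)·-1.3086 - (3)·-0.2515) / (7.2) = -0.8842

-0.5579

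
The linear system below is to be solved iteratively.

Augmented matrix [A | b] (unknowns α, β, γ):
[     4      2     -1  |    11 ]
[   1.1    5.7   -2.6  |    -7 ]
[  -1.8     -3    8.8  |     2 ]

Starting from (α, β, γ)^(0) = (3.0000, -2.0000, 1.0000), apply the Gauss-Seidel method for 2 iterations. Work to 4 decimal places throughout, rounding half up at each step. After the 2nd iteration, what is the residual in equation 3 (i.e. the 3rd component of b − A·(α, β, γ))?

0.0003

Iteration 1:
  α = (11 - (2)·-2.0000 - (-1)·1.0000) / (4) = 4.0000
  β = (-7 - (1.1)·4.0000 - (-2.6)·1.0000) / (5.7) = -1.5439
  γ = (2 - (-1.8)·4.0000 - (-3)·-1.5439) / (8.8) = 0.5191
Iteration 2:
  α = (11 - (2)·-1.5439 - (-1)·0.5191) / (4) = 3.6517
  β = (-7 - (1.1)·3.6517 - (-2.6)·0.5191) / (5.7) = -1.6960
  γ = (2 - (-1.8)·3.6517 - (-3)·-1.6960) / (8.8) = 0.3960
Residual b − A·x = (0.1812, -0.3201, 0.0003)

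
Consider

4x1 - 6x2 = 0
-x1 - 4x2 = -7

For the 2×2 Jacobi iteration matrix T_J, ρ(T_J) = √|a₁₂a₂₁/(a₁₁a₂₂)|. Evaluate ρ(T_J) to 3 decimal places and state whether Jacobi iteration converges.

a₁₂a₂₁/(a₁₁a₂₂) = (-6)·(-1) / ((4)·(-4)) = -0.375000
ρ = √|-0.375000| = √0.375000 = 0.612
ρ < 1, so Jacobi converges

0.612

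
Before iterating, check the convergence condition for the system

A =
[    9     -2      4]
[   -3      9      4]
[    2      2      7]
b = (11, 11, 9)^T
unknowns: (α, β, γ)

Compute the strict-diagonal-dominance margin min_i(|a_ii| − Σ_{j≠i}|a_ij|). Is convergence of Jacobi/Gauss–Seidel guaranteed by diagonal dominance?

2

row 1: |9| − (2+4) = 3
row 2: |9| − (3+4) = 2
row 3: |7| − (2+2) = 3
minimum over rows = 2 → strictly diagonally dominant (convergence guaranteed)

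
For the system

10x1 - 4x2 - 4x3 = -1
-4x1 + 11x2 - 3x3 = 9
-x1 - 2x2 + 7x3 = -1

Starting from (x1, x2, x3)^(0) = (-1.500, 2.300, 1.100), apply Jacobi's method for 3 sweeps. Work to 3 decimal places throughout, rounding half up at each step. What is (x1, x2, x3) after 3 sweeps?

(0.524, 0.964, 0.281)

Iteration 1:
  x1 = (-1 - (-4)·2.300 - (-4)·1.100) / (10) = 1.260
  x2 = (9 - (-4)·-1.500 - (-3)·1.100) / (11) = 0.573
  x3 = (-1 - (-1)·-1.500 - (-2)·2.300) / (7) = 0.300
Iteration 2:
  x1 = (-1 - (-4)·0.573 - (-4)·0.300) / (10) = 0.249
  x2 = (9 - (-4)·1.260 - (-3)·0.300) / (11) = 1.358
  x3 = (-1 - (-1)·1.260 - (-2)·0.573) / (7) = 0.201
Iteration 3:
  x1 = (-1 - (-4)·1.358 - (-4)·0.201) / (10) = 0.524
  x2 = (9 - (-4)·0.249 - (-3)·0.201) / (11) = 0.964
  x3 = (-1 - (-1)·0.249 - (-2)·1.358) / (7) = 0.281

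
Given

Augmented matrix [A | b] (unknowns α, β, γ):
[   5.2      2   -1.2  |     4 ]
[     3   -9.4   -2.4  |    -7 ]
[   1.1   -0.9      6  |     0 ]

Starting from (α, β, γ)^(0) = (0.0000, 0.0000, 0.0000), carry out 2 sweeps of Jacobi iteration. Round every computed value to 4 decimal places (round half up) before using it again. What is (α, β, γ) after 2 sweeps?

(0.4828, 0.9902, -0.0293)

Iteration 1:
  α = (4 - (2)·0.0000 - (-1.2)·0.0000) / (5.2) = 0.7692
  β = (-7 - (3)·0.0000 - (-2.4)·0.0000) / (-9.4) = 0.7447
  γ = (0 - (1.1)·0.0000 - (-0.9)·0.0000) / (6) = 0.0000
Iteration 2:
  α = (4 - (2)·0.7447 - (-1.2)·0.0000) / (5.2) = 0.4828
  β = (-7 - (3)·0.7692 - (-2.4)·0.0000) / (-9.4) = 0.9902
  γ = (0 - (1.1)·0.7692 - (-0.9)·0.7447) / (6) = -0.0293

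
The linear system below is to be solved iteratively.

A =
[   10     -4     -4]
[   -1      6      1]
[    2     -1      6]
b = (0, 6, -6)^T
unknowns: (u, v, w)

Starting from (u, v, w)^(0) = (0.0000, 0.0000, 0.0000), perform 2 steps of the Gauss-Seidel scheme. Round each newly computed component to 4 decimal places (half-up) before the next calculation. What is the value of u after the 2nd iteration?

0.0667

Iteration 1:
  u = (0 - (-4)·0.0000 - (-4)·0.0000) / (10) = 0.0000
  v = (6 - (-1)·0.0000 - (1)·0.0000) / (6) = 1.0000
  w = (-6 - (2)·0.0000 - (-1)·1.0000) / (6) = -0.8333
Iteration 2:
  u = (0 - (-4)·1.0000 - (-4)·-0.8333) / (10) = 0.0667
  v = (6 - (-1)·0.0667 - (1)·-0.8333) / (6) = 1.1500
  w = (-6 - (2)·0.0667 - (-1)·1.1500) / (6) = -0.8306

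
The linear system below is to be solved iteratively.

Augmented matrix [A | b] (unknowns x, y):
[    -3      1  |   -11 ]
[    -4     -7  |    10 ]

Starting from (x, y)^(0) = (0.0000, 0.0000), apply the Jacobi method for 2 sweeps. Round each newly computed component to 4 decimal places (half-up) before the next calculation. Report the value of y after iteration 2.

-3.5238

Iteration 1:
  x = (-11 - (1)·0.0000) / (-3) = 3.6667
  y = (10 - (-4)·0.0000) / (-7) = -1.4286
Iteration 2:
  x = (-11 - (1)·-1.4286) / (-3) = 3.1905
  y = (10 - (-4)·3.6667) / (-7) = -3.5238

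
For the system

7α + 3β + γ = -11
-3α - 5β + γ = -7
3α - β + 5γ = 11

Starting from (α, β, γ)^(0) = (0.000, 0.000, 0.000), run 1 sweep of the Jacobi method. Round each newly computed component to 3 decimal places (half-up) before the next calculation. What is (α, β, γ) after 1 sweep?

(-1.571, 1.400, 2.200)

Iteration 1:
  α = (-11 - (3)·0.000 - (1)·0.000) / (7) = -1.571
  β = (-7 - (-3)·0.000 - (1)·0.000) / (-5) = 1.400
  γ = (11 - (3)·0.000 - (-1)·0.000) / (5) = 2.200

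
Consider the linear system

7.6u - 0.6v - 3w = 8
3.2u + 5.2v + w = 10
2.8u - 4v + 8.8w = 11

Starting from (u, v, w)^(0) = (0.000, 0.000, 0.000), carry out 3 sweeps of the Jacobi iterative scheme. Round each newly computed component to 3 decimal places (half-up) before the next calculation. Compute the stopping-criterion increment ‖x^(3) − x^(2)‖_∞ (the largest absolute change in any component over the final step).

Iteration 1:
  u = (8 - (-0.6)·0.000 - (-3)·0.000) / (7.6) = 1.053
  v = (10 - (3.2)·0.000 - (1)·0.000) / (5.2) = 1.923
  w = (11 - (2.8)·0.000 - (-4)·0.000) / (8.8) = 1.250
Iteration 2:
  u = (8 - (-0.6)·1.923 - (-3)·1.250) / (7.6) = 1.698
  v = (10 - (3.2)·1.053 - (1)·1.250) / (5.2) = 1.035
  w = (11 - (2.8)·1.053 - (-4)·1.923) / (8.8) = 1.789
Iteration 3:
  u = (8 - (-0.6)·1.035 - (-3)·1.789) / (7.6) = 1.841
  v = (10 - (3.2)·1.698 - (1)·1.789) / (5.2) = 0.534
  w = (11 - (2.8)·1.698 - (-4)·1.035) / (8.8) = 1.180
Change: (0.143, -0.501, -0.609) → max |·| = 0.609

0.609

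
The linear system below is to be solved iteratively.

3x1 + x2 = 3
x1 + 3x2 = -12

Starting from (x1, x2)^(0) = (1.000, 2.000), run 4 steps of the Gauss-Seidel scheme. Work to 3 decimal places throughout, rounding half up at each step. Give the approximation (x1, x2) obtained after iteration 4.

Iteration 1:
  x1 = (3 - (1)·2.000) / (3) = 0.333
  x2 = (-12 - (1)·0.333) / (3) = -4.111
Iteration 2:
  x1 = (3 - (1)·-4.111) / (3) = 2.370
  x2 = (-12 - (1)·2.370) / (3) = -4.790
Iteration 3:
  x1 = (3 - (1)·-4.790) / (3) = 2.597
  x2 = (-12 - (1)·2.597) / (3) = -4.866
Iteration 4:
  x1 = (3 - (1)·-4.866) / (3) = 2.622
  x2 = (-12 - (1)·2.622) / (3) = -4.874

(2.622, -4.874)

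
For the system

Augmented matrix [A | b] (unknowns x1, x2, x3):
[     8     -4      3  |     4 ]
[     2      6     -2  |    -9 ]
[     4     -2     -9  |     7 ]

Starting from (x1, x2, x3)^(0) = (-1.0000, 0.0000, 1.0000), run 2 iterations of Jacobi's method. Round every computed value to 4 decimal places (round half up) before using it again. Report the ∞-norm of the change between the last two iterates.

Iteration 1:
  x1 = (4 - (-4)·0.0000 - (3)·1.0000) / (8) = 0.1250
  x2 = (-9 - (2)·-1.0000 - (-2)·1.0000) / (6) = -0.8333
  x3 = (7 - (4)·-1.0000 - (-2)·0.0000) / (-9) = -1.2222
Iteration 2:
  x1 = (4 - (-4)·-0.8333 - (3)·-1.2222) / (8) = 0.5417
  x2 = (-9 - (2)·0.1250 - (-2)·-1.2222) / (6) = -1.9491
  x3 = (7 - (4)·0.1250 - (-2)·-0.8333) / (-9) = -0.5370
Change: (0.4167, -1.1158, 0.6852) → max |·| = 1.1158

1.1158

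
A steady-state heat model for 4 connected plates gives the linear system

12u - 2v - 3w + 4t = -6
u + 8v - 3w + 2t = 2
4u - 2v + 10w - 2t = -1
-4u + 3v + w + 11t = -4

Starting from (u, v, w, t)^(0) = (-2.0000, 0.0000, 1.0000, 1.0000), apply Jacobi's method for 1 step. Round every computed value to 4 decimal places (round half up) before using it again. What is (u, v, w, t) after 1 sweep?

Iteration 1:
  u = (-6 - (-2)·0.0000 - (-3)·1.0000 - (4)·1.0000) / (12) = -0.5833
  v = (2 - (1)·-2.0000 - (-3)·1.0000 - (2)·1.0000) / (8) = 0.6250
  w = (-1 - (4)·-2.0000 - (-2)·0.0000 - (-2)·1.0000) / (10) = 0.9000
  t = (-4 - (-4)·-2.0000 - (3)·0.0000 - (1)·1.0000) / (11) = -1.1818

(-0.5833, 0.6250, 0.9000, -1.1818)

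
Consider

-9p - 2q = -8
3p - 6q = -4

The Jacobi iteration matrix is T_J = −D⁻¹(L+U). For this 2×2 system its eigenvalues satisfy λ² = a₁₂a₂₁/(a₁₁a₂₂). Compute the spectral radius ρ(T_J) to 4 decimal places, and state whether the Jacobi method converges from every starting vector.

a₁₂a₂₁/(a₁₁a₂₂) = (-2)·(3) / ((-9)·(-6)) = -0.111111
ρ = √|-0.111111| = √0.111111 = 0.3333
ρ < 1, so Jacobi converges

0.3333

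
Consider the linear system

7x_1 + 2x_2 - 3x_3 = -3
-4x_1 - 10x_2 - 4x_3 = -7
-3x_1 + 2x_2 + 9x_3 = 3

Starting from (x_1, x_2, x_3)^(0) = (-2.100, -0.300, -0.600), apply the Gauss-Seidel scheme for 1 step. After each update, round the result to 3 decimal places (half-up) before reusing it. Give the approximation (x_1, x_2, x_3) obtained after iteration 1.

(-0.600, 1.180, -0.129)

Iteration 1:
  x_1 = (-3 - (2)·-0.300 - (-3)·-0.600) / (7) = -0.600
  x_2 = (-7 - (-4)·-0.600 - (-4)·-0.600) / (-10) = 1.180
  x_3 = (3 - (-3)·-0.600 - (2)·1.180) / (9) = -0.129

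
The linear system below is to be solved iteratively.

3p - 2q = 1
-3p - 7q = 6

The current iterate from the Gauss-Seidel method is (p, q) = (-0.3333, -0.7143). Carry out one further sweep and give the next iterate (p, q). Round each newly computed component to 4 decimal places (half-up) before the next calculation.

One sweep:
  p = (1 - (-2)·-0.7143) / (3) = -0.1429
  q = (6 - (-3)·-0.1429) / (-7) = -0.7959

(-0.1429, -0.7959)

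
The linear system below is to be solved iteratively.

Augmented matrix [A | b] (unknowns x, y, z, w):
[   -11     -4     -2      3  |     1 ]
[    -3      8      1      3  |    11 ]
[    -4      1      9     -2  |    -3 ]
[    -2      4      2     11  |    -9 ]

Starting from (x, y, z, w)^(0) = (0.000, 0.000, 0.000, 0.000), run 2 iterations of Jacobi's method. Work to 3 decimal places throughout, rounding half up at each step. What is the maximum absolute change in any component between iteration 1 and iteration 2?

Iteration 1:
  x = (1 - (-4)·0.000 - (-2)·0.000 - (3)·0.000) / (-11) = -0.091
  y = (11 - (-3)·0.000 - (1)·0.000 - (3)·0.000) / (8) = 1.375
  z = (-3 - (-4)·0.000 - (1)·0.000 - (-2)·0.000) / (9) = -0.333
  w = (-9 - (-2)·0.000 - (4)·0.000 - (2)·0.000) / (11) = -0.818
Iteration 2:
  x = (1 - (-4)·1.375 - (-2)·-0.333 - (3)·-0.818) / (-11) = -0.753
  y = (11 - (-3)·-0.091 - (1)·-0.333 - (3)·-0.818) / (8) = 1.689
  z = (-3 - (-4)·-0.091 - (1)·1.375 - (-2)·-0.818) / (9) = -0.708
  w = (-9 - (-2)·-0.091 - (4)·1.375 - (2)·-0.333) / (11) = -1.274
Change: (-0.662, 0.314, -0.375, -0.456) → max |·| = 0.662

0.662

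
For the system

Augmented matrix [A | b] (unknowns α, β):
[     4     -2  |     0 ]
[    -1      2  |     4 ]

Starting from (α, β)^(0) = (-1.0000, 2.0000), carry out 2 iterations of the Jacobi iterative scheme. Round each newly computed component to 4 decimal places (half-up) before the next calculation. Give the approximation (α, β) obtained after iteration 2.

(0.7500, 2.5000)

Iteration 1:
  α = (0 - (-2)·2.0000) / (4) = 1.0000
  β = (4 - (-1)·-1.0000) / (2) = 1.5000
Iteration 2:
  α = (0 - (-2)·1.5000) / (4) = 0.7500
  β = (4 - (-1)·1.0000) / (2) = 2.5000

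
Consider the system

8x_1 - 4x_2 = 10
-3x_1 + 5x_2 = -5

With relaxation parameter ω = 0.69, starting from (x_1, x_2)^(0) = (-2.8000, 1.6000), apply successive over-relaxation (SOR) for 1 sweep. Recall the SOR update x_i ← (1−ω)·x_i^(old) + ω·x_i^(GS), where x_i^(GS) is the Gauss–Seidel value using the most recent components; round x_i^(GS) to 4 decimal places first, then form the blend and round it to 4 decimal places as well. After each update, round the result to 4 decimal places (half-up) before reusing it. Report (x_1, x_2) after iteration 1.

Iteration 1:
  x_1: GS value = (10 - (-4)·1.6000) / (8) = 2.0500;  x_1 ← (1−ω)·-2.8000 + ω·2.0500 = 0.5465
  x_2: GS value = (-5 - (-3)·0.5465) / (5) = -0.6721;  x_2 ← (1−ω)·1.6000 + ω·-0.6721 = 0.0323

(0.5465, 0.0323)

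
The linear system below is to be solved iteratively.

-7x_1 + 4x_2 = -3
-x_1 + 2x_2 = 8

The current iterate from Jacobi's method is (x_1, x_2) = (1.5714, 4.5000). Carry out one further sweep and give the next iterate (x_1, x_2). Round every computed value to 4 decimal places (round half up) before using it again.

(3.0000, 4.7857)

One sweep:
  x_1 = (-3 - (4)·4.5000) / (-7) = 3.0000
  x_2 = (8 - (-1)·1.5714) / (2) = 4.7857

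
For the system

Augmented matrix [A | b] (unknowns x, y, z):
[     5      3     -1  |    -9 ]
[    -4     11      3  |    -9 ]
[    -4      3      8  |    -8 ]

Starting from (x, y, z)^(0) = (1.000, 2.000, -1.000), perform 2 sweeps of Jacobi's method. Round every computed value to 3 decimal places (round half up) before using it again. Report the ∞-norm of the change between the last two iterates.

Iteration 1:
  x = (-9 - (3)·2.000 - (-1)·-1.000) / (5) = -3.200
  y = (-9 - (-4)·1.000 - (3)·-1.000) / (11) = -0.182
  z = (-8 - (-4)·1.000 - (3)·2.000) / (8) = -1.250
Iteration 2:
  x = (-9 - (3)·-0.182 - (-1)·-1.250) / (5) = -1.941
  y = (-9 - (-4)·-3.200 - (3)·-1.250) / (11) = -1.641
  z = (-8 - (-4)·-3.200 - (3)·-0.182) / (8) = -2.532
Change: (1.259, -1.459, -1.282) → max |·| = 1.459

1.459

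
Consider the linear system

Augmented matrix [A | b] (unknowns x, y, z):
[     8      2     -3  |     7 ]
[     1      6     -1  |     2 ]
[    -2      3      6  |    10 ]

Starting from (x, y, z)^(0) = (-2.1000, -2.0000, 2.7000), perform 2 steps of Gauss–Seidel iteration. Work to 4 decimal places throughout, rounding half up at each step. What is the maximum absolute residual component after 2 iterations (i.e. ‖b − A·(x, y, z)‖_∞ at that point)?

0.9487

Iteration 1:
  x = (7 - (2)·-2.0000 - (-3)·2.7000) / (8) = 2.3875
  y = (2 - (1)·2.3875 - (-1)·2.7000) / (6) = 0.3854
  z = (10 - (-2)·2.3875 - (3)·0.3854) / (6) = 2.2698
Iteration 2:
  x = (7 - (2)·0.3854 - (-3)·2.2698) / (8) = 1.6298
  y = (2 - (1)·1.6298 - (-1)·2.2698) / (6) = 0.4400
  z = (10 - (-2)·1.6298 - (3)·0.4400) / (6) = 1.9899
Residual b − A·x = (-0.9487, -0.2799, 0.0002); ∞-norm = 0.9487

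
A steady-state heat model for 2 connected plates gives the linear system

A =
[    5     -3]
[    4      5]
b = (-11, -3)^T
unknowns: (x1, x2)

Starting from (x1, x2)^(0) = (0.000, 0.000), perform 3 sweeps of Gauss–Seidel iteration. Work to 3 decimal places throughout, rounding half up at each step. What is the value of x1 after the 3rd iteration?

Iteration 1:
  x1 = (-11 - (-3)·0.000) / (5) = -2.200
  x2 = (-3 - (4)·-2.200) / (5) = 1.160
Iteration 2:
  x1 = (-11 - (-3)·1.160) / (5) = -1.504
  x2 = (-3 - (4)·-1.504) / (5) = 0.603
Iteration 3:
  x1 = (-11 - (-3)·0.603) / (5) = -1.838
  x2 = (-3 - (4)·-1.838) / (5) = 0.870

-1.838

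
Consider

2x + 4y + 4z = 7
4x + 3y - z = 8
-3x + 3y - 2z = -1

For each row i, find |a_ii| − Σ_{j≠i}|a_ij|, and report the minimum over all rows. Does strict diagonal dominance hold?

-6

row 1: |2| − (4+4) = -6
row 2: |3| − (4+1) = -2
row 3: |-2| − (3+3) = -4
minimum over rows = -6 → not strictly diagonally dominant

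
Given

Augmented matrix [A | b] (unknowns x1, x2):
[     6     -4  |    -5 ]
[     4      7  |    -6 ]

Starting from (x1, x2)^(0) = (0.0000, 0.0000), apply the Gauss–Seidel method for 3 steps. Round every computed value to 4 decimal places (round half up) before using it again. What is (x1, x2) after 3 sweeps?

(-0.9905, -0.2911)

Iteration 1:
  x1 = (-5 - (-4)·0.0000) / (6) = -0.8333
  x2 = (-6 - (4)·-0.8333) / (7) = -0.3810
Iteration 2:
  x1 = (-5 - (-4)·-0.3810) / (6) = -1.0873
  x2 = (-6 - (4)·-1.0873) / (7) = -0.2358
Iteration 3:
  x1 = (-5 - (-4)·-0.2358) / (6) = -0.9905
  x2 = (-6 - (4)·-0.9905) / (7) = -0.2911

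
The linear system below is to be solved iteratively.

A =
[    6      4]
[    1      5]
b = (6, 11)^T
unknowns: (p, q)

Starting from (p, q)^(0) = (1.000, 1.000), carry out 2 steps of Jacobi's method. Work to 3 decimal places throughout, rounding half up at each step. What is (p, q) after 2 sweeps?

(-0.333, 2.133)

Iteration 1:
  p = (6 - (4)·1.000) / (6) = 0.333
  q = (11 - (1)·1.000) / (5) = 2.000
Iteration 2:
  p = (6 - (4)·2.000) / (6) = -0.333
  q = (11 - (1)·0.333) / (5) = 2.133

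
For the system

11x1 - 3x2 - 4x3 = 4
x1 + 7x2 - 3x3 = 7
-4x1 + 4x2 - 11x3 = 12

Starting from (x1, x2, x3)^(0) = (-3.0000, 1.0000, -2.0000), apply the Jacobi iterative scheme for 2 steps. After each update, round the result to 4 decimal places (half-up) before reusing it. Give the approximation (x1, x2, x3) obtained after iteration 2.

(0.6517, 1.1688, -0.8501)

Iteration 1:
  x1 = (4 - (-3)·1.0000 - (-4)·-2.0000) / (11) = -0.0909
  x2 = (7 - (1)·-3.0000 - (-3)·-2.0000) / (7) = 0.5714
  x3 = (12 - (-4)·-3.0000 - (4)·1.0000) / (-11) = 0.3636
Iteration 2:
  x1 = (4 - (-3)·0.5714 - (-4)·0.3636) / (11) = 0.6517
  x2 = (7 - (1)·-0.0909 - (-3)·0.3636) / (7) = 1.1688
  x3 = (12 - (-4)·-0.0909 - (4)·0.5714) / (-11) = -0.8501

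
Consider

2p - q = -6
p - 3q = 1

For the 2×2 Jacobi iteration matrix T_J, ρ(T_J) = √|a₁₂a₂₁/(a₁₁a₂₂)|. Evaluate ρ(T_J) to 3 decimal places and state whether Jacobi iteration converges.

a₁₂a₂₁/(a₁₁a₂₂) = (-1)·(1) / ((2)·(-3)) = 0.166667
ρ = √|0.166667| = √0.166667 = 0.408
ρ < 1, so Jacobi converges

0.408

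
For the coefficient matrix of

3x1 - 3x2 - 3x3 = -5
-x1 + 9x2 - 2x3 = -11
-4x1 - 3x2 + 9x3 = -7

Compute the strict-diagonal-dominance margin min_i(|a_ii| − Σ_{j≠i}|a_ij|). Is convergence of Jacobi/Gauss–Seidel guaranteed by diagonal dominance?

row 1: |3| − (3+3) = -3
row 2: |9| − (1+2) = 6
row 3: |9| − (4+3) = 2
minimum over rows = -3 → not strictly diagonally dominant

-3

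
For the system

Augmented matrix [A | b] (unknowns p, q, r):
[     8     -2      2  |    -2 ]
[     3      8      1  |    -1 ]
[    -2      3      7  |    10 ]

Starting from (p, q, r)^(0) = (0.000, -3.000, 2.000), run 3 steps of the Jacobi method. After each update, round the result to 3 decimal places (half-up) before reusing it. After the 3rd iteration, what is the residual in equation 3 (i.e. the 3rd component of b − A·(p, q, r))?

0.964

Iteration 1:
  p = (-2 - (-2)·-3.000 - (2)·2.000) / (8) = -1.500
  q = (-1 - (3)·0.000 - (1)·2.000) / (8) = -0.375
  r = (10 - (-2)·0.000 - (3)·-3.000) / (7) = 2.714
Iteration 2:
  p = (-2 - (-2)·-0.375 - (2)·2.714) / (8) = -1.022
  q = (-1 - (3)·-1.500 - (1)·2.714) / (8) = 0.098
  r = (10 - (-2)·-1.500 - (3)·-0.375) / (7) = 1.161
Iteration 3:
  p = (-2 - (-2)·0.098 - (2)·1.161) / (8) = -0.516
  q = (-1 - (3)·-1.022 - (1)·1.161) / (8) = 0.113
  r = (10 - (-2)·-1.022 - (3)·0.098) / (7) = 1.095
Residual b − A·x = (0.164, -1.451, 0.964)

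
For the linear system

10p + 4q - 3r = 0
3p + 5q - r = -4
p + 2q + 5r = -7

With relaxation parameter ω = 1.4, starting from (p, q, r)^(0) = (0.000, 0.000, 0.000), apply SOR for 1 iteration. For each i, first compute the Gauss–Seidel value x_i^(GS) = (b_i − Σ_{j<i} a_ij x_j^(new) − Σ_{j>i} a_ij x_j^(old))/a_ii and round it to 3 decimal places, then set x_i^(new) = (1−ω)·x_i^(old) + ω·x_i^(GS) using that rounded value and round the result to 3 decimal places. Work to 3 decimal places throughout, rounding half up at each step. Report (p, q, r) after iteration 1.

Iteration 1:
  p: GS value = (0 - (4)·0.000 - (-3)·0.000) / (10) = 0.000;  p ← (1−ω)·0.000 + ω·0.000 = 0.000
  q: GS value = (-4 - (3)·0.000 - (-1)·0.000) / (5) = -0.800;  q ← (1−ω)·0.000 + ω·-0.800 = -1.120
  r: GS value = (-7 - (1)·0.000 - (2)·-1.120) / (5) = -0.952;  r ← (1−ω)·0.000 + ω·-0.952 = -1.333

(0.000, -1.120, -1.333)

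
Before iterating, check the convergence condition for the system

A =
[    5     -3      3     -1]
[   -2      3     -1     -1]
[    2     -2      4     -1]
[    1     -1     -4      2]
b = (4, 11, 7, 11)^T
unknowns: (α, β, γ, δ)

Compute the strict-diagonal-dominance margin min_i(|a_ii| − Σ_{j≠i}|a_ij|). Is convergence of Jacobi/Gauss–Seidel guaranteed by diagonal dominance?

-4

row 1: |5| − (3+3+1) = -2
row 2: |3| − (2+1+1) = -1
row 3: |4| − (2+2+1) = -1
row 4: |2| − (1+1+4) = -4
minimum over rows = -4 → not strictly diagonally dominant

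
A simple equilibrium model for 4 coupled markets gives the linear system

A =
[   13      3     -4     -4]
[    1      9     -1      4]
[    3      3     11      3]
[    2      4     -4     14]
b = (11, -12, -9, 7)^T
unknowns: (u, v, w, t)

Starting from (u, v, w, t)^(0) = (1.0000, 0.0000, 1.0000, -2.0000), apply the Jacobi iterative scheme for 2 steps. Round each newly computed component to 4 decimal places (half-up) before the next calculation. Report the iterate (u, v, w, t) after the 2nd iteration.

(0.9787, -1.7395, -1.0192, 0.3942)

Iteration 1:
  u = (11 - (3)·0.0000 - (-4)·1.0000 - (-4)·-2.0000) / (13) = 0.5385
  v = (-12 - (1)·1.0000 - (-1)·1.0000 - (4)·-2.0000) / (9) = -0.4444
  w = (-9 - (3)·1.0000 - (3)·0.0000 - (3)·-2.0000) / (11) = -0.5455
  t = (7 - (2)·1.0000 - (4)·0.0000 - (-4)·1.0000) / (14) = 0.6429
Iteration 2:
  u = (11 - (3)·-0.4444 - (-4)·-0.5455 - (-4)·0.6429) / (13) = 0.9787
  v = (-12 - (1)·0.5385 - (-1)·-0.5455 - (4)·0.6429) / (9) = -1.7395
  w = (-9 - (3)·0.5385 - (3)·-0.4444 - (3)·0.6429) / (11) = -1.0192
  t = (7 - (2)·0.5385 - (4)·-0.4444 - (-4)·-0.5455) / (14) = 0.3942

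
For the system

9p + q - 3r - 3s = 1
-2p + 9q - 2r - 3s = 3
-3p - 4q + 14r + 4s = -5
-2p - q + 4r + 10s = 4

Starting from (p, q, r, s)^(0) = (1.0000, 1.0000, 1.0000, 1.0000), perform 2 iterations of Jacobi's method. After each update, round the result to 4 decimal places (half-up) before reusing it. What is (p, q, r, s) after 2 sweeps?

Iteration 1:
  p = (1 - (1)·1.0000 - (-3)·1.0000 - (-3)·1.0000) / (9) = 0.6667
  q = (3 - (-2)·1.0000 - (-2)·1.0000 - (-3)·1.0000) / (9) = 1.1111
  r = (-5 - (-3)·1.0000 - (-4)·1.0000 - (4)·1.0000) / (14) = -0.1429
  s = (4 - (-2)·1.0000 - (-1)·1.0000 - (4)·1.0000) / (10) = 0.3000
Iteration 2:
  p = (1 - (1)·1.1111 - (-3)·-0.1429 - (-3)·0.3000) / (9) = 0.0400
  q = (3 - (-2)·0.6667 - (-2)·-0.1429 - (-3)·0.3000) / (9) = 0.5497
  r = (-5 - (-3)·0.6667 - (-4)·1.1111 - (4)·0.3000) / (14) = 0.0175
  s = (4 - (-2)·0.6667 - (-1)·1.1111 - (4)·-0.1429) / (10) = 0.7016

(0.0400, 0.5497, 0.0175, 0.7016)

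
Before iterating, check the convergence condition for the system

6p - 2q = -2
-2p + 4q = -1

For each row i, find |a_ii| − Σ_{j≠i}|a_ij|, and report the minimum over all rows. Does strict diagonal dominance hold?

2

row 1: |6| − (2) = 4
row 2: |4| − (2) = 2
minimum over rows = 2 → strictly diagonally dominant (convergence guaranteed)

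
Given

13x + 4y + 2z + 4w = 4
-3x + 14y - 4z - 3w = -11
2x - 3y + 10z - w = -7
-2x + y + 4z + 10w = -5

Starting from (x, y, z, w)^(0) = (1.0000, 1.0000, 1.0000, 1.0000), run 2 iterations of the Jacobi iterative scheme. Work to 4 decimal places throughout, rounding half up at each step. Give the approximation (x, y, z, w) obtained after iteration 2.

(0.6527, -1.1989, -0.7091, -0.3852)

Iteration 1:
  x = (4 - (4)·1.0000 - (2)·1.0000 - (4)·1.0000) / (13) = -0.4615
  y = (-11 - (-3)·1.0000 - (-4)·1.0000 - (-3)·1.0000) / (14) = -0.0714
  z = (-7 - (2)·1.0000 - (-3)·1.0000 - (-1)·1.0000) / (10) = -0.5000
  w = (-5 - (-2)·1.0000 - (1)·1.0000 - (4)·1.0000) / (10) = -0.8000
Iteration 2:
  x = (4 - (4)·-0.0714 - (2)·-0.5000 - (4)·-0.8000) / (13) = 0.6527
  y = (-11 - (-3)·-0.4615 - (-4)·-0.5000 - (-3)·-0.8000) / (14) = -1.1989
  z = (-7 - (2)·-0.4615 - (-3)·-0.0714 - (-1)·-0.8000) / (10) = -0.7091
  w = (-5 - (-2)·-0.4615 - (1)·-0.0714 - (4)·-0.5000) / (10) = -0.3852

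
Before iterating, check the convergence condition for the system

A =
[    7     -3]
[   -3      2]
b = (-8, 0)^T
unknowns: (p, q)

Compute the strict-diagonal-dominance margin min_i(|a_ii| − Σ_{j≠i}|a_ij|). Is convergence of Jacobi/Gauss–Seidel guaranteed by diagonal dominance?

row 1: |7| − (3) = 4
row 2: |2| − (3) = -1
minimum over rows = -1 → not strictly diagonally dominant

-1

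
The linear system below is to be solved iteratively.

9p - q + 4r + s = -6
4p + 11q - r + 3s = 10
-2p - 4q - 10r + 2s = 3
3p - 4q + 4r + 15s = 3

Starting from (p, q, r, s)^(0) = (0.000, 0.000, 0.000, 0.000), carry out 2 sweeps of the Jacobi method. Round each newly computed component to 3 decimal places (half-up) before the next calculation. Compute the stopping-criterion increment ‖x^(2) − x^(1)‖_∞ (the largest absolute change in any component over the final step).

0.456

Iteration 1:
  p = (-6 - (-1)·0.000 - (4)·0.000 - (1)·0.000) / (9) = -0.667
  q = (10 - (4)·0.000 - (-1)·0.000 - (3)·0.000) / (11) = 0.909
  r = (3 - (-2)·0.000 - (-4)·0.000 - (2)·0.000) / (-10) = -0.300
  s = (3 - (3)·0.000 - (-4)·0.000 - (4)·0.000) / (15) = 0.200
Iteration 2:
  p = (-6 - (-1)·0.909 - (4)·-0.300 - (1)·0.200) / (9) = -0.455
  q = (10 - (4)·-0.667 - (-1)·-0.300 - (3)·0.200) / (11) = 1.070
  r = (3 - (-2)·-0.667 - (-4)·0.909 - (2)·0.200) / (-10) = -0.490
  s = (3 - (3)·-0.667 - (-4)·0.909 - (4)·-0.300) / (15) = 0.656
Change: (0.212, 0.161, -0.190, 0.456) → max |·| = 0.456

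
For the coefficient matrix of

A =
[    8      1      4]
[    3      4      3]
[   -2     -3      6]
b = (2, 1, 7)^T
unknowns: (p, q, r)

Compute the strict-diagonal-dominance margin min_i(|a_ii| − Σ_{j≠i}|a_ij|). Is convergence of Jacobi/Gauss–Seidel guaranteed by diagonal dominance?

-2

row 1: |8| − (1+4) = 3
row 2: |4| − (3+3) = -2
row 3: |6| − (2+3) = 1
minimum over rows = -2 → not strictly diagonally dominant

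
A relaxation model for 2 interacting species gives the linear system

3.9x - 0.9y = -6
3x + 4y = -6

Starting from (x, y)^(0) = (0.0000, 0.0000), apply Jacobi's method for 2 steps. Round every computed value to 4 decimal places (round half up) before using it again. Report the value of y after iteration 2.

-0.3461

Iteration 1:
  x = (-6 - (-0.9)·0.0000) / (3.9) = -1.5385
  y = (-6 - (3)·0.0000) / (4) = -1.5000
Iteration 2:
  x = (-6 - (-0.9)·-1.5000) / (3.9) = -1.8846
  y = (-6 - (3)·-1.5385) / (4) = -0.3461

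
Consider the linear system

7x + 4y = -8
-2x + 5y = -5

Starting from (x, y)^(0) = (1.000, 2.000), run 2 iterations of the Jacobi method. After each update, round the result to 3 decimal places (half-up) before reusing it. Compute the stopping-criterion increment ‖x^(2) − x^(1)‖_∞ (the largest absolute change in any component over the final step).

1.486

Iteration 1:
  x = (-8 - (4)·2.000) / (7) = -2.286
  y = (-5 - (-2)·1.000) / (5) = -0.600
Iteration 2:
  x = (-8 - (4)·-0.600) / (7) = -0.800
  y = (-5 - (-2)·-2.286) / (5) = -1.914
Change: (1.486, -1.314) → max |·| = 1.486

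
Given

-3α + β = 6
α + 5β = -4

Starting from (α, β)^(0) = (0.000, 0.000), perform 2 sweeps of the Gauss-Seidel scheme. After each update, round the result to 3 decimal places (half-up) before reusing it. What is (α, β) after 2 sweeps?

(-2.133, -0.373)

Iteration 1:
  α = (6 - (1)·0.000) / (-3) = -2.000
  β = (-4 - (1)·-2.000) / (5) = -0.400
Iteration 2:
  α = (6 - (1)·-0.400) / (-3) = -2.133
  β = (-4 - (1)·-2.133) / (5) = -0.373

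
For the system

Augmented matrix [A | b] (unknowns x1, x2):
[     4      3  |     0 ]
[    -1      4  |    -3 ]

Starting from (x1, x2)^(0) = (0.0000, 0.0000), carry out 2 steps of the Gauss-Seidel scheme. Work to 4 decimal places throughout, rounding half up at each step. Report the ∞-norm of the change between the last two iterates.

0.5625

Iteration 1:
  x1 = (0 - (3)·0.0000) / (4) = 0.0000
  x2 = (-3 - (-1)·0.0000) / (4) = -0.7500
Iteration 2:
  x1 = (0 - (3)·-0.7500) / (4) = 0.5625
  x2 = (-3 - (-1)·0.5625) / (4) = -0.6094
Change: (0.5625, 0.1406) → max |·| = 0.5625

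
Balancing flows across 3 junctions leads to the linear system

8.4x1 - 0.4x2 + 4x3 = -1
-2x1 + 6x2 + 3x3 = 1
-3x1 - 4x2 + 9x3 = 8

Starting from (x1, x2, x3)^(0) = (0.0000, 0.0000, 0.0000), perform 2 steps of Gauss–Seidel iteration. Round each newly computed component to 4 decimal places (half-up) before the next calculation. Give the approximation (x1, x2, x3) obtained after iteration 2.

Iteration 1:
  x1 = (-1 - (-0.4)·0.0000 - (4)·0.0000) / (8.4) = -0.1190
  x2 = (1 - (-2)·-0.1190 - (3)·0.0000) / (6) = 0.1270
  x3 = (8 - (-3)·-0.1190 - (-4)·0.1270) / (9) = 0.9057
Iteration 2:
  x1 = (-1 - (-0.4)·0.1270 - (4)·0.9057) / (8.4) = -0.5443
  x2 = (1 - (-2)·-0.5443 - (3)·0.9057) / (6) = -0.4676
  x3 = (8 - (-3)·-0.5443 - (-4)·-0.4676) / (9) = 0.4996

(-0.5443, -0.4676, 0.4996)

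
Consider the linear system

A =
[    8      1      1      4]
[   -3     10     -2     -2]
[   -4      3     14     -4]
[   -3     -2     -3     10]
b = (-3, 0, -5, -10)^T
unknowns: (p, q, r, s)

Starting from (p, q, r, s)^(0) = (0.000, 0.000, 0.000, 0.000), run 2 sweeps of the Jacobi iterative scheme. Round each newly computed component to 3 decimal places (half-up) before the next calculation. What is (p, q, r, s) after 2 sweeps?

(0.170, -0.384, -0.750, -1.220)

Iteration 1:
  p = (-3 - (1)·0.000 - (1)·0.000 - (4)·0.000) / (8) = -0.375
  q = (0 - (-3)·0.000 - (-2)·0.000 - (-2)·0.000) / (10) = 0.000
  r = (-5 - (-4)·0.000 - (3)·0.000 - (-4)·0.000) / (14) = -0.357
  s = (-10 - (-3)·0.000 - (-2)·0.000 - (-3)·0.000) / (10) = -1.000
Iteration 2:
  p = (-3 - (1)·0.000 - (1)·-0.357 - (4)·-1.000) / (8) = 0.170
  q = (0 - (-3)·-0.375 - (-2)·-0.357 - (-2)·-1.000) / (10) = -0.384
  r = (-5 - (-4)·-0.375 - (3)·0.000 - (-4)·-1.000) / (14) = -0.750
  s = (-10 - (-3)·-0.375 - (-2)·0.000 - (-3)·-0.357) / (10) = -1.220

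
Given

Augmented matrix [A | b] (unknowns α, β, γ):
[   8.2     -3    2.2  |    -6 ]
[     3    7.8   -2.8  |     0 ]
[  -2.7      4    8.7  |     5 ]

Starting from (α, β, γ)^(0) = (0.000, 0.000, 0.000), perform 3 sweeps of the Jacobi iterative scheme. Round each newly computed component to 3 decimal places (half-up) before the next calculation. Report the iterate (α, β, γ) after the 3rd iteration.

Iteration 1:
  α = (-6 - (-3)·0.000 - (2.2)·0.000) / (8.2) = -0.732
  β = (0 - (3)·0.000 - (-2.8)·0.000) / (7.8) = 0.000
  γ = (5 - (-2.7)·0.000 - (4)·0.000) / (8.7) = 0.575
Iteration 2:
  α = (-6 - (-3)·0.000 - (2.2)·0.575) / (8.2) = -0.886
  β = (0 - (3)·-0.732 - (-2.8)·0.575) / (7.8) = 0.488
  γ = (5 - (-2.7)·-0.732 - (4)·0.000) / (8.7) = 0.348
Iteration 3:
  α = (-6 - (-3)·0.488 - (2.2)·0.348) / (8.2) = -0.647
  β = (0 - (3)·-0.886 - (-2.8)·0.348) / (7.8) = 0.466
  γ = (5 - (-2.7)·-0.886 - (4)·0.488) / (8.7) = 0.075

(-0.647, 0.466, 0.075)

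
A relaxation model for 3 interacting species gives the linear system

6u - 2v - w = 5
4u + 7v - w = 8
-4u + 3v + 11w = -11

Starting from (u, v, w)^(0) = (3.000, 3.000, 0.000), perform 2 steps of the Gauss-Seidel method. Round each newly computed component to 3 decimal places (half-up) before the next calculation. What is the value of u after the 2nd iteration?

Iteration 1:
  u = (5 - (-2)·3.000 - (-1)·0.000) / (6) = 1.833
  v = (8 - (4)·1.833 - (-1)·0.000) / (7) = 0.095
  w = (-11 - (-4)·1.833 - (3)·0.095) / (11) = -0.359
Iteration 2:
  u = (5 - (-2)·0.095 - (-1)·-0.359) / (6) = 0.805
  v = (8 - (4)·0.805 - (-1)·-0.359) / (7) = 0.632
  w = (-11 - (-4)·0.805 - (3)·0.632) / (11) = -0.880

0.805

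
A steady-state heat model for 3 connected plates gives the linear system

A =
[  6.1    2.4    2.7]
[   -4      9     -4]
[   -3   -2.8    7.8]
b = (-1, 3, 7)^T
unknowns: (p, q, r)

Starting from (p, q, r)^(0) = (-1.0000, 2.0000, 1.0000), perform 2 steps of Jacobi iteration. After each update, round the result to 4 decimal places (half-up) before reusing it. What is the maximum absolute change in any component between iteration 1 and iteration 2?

Iteration 1:
  p = (-1 - (2.4)·2.0000 - (2.7)·1.0000) / (6.1) = -1.3934
  q = (3 - (-4)·-1.0000 - (-4)·1.0000) / (9) = 0.3333
  r = (7 - (-3)·-1.0000 - (-2.8)·2.0000) / (7.8) = 1.2308
Iteration 2:
  p = (-1 - (2.4)·0.3333 - (2.7)·1.2308) / (6.1) = -0.8398
  q = (3 - (-4)·-1.3934 - (-4)·1.2308) / (9) = 0.2611
  r = (7 - (-3)·-1.3934 - (-2.8)·0.3333) / (7.8) = 0.4812
Change: (0.5536, -0.0722, -0.7496) → max |·| = 0.7496

0.7496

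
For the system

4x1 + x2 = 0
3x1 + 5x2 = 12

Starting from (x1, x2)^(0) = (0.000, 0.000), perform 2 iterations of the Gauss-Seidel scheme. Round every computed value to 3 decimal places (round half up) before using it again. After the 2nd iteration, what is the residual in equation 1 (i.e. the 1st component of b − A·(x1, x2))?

Iteration 1:
  x1 = (0 - (1)·0.000) / (4) = 0.000
  x2 = (12 - (3)·0.000) / (5) = 2.400
Iteration 2:
  x1 = (0 - (1)·2.400) / (4) = -0.600
  x2 = (12 - (3)·-0.600) / (5) = 2.760
Residual b − A·x = (-0.360, 0.000)

-0.360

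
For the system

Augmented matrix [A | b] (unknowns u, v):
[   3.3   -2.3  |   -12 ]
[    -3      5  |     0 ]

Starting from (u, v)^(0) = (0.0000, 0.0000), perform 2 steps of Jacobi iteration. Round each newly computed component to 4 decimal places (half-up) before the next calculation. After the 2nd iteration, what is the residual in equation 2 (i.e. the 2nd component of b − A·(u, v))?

-0.0002

Iteration 1:
  u = (-12 - (-2.3)·0.0000) / (3.3) = -3.6364
  v = (0 - (-3)·0.0000) / (5) = 0.0000
Iteration 2:
  u = (-12 - (-2.3)·0.0000) / (3.3) = -3.6364
  v = (0 - (-3)·-3.6364) / (5) = -2.1818
Residual b − A·x = (-5.0180, -0.0002)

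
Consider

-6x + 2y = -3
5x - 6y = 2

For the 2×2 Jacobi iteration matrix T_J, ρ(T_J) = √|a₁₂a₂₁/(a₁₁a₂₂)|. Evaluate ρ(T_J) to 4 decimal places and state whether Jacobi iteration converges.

0.5270

a₁₂a₂₁/(a₁₁a₂₂) = (2)·(5) / ((-6)·(-6)) = 0.277778
ρ = √|0.277778| = √0.277778 = 0.5270
ρ < 1, so Jacobi converges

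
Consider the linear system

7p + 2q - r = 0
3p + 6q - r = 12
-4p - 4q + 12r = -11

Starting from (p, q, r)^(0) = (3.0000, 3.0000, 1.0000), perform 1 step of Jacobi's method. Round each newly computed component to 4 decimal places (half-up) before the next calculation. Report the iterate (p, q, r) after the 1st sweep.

(-0.7143, 0.6667, 1.0833)

Iteration 1:
  p = (0 - (2)·3.0000 - (-1)·1.0000) / (7) = -0.7143
  q = (12 - (3)·3.0000 - (-1)·1.0000) / (6) = 0.6667
  r = (-11 - (-4)·3.0000 - (-4)·3.0000) / (12) = 1.0833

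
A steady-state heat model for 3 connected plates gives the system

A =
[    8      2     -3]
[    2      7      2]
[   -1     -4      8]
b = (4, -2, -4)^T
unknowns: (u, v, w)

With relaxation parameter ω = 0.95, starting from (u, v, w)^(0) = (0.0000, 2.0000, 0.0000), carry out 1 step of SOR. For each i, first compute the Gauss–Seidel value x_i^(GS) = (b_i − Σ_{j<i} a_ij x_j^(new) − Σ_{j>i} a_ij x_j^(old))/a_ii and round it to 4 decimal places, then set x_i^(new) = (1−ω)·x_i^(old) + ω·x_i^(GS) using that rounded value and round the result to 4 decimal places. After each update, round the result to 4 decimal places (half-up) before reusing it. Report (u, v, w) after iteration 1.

(0.0000, -0.1714, -0.5564)

Iteration 1:
  u: GS value = (4 - (2)·2.0000 - (-3)·0.0000) / (8) = 0.0000;  u ← (1−ω)·0.0000 + ω·0.0000 = 0.0000
  v: GS value = (-2 - (2)·0.0000 - (2)·0.0000) / (7) = -0.2857;  v ← (1−ω)·2.0000 + ω·-0.2857 = -0.1714
  w: GS value = (-4 - (-1)·0.0000 - (-4)·-0.1714) / (8) = -0.5857;  w ← (1−ω)·0.0000 + ω·-0.5857 = -0.5564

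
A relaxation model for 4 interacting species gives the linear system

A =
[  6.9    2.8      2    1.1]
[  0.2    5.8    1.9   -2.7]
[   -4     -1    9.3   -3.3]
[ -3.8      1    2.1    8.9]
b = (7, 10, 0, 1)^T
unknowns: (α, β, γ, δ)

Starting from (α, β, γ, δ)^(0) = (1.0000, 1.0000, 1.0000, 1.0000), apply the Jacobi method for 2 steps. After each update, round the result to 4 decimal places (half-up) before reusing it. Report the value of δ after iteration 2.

Iteration 1:
  α = (7 - (2.8)·1.0000 - (2)·1.0000 - (1.1)·1.0000) / (6.9) = 0.1594
  β = (10 - (0.2)·1.0000 - (1.9)·1.0000 - (-2.7)·1.0000) / (5.8) = 1.8276
  γ = (0 - (-4)·1.0000 - (-1)·1.0000 - (-3.3)·1.0000) / (9.3) = 0.8925
  δ = (1 - (-3.8)·1.0000 - (1)·1.0000 - (2.1)·1.0000) / (8.9) = 0.1910
Iteration 2:
  α = (7 - (2.8)·1.8276 - (2)·0.8925 - (1.1)·0.1910) / (6.9) = -0.0163
  β = (10 - (0.2)·0.1594 - (1.9)·0.8925 - (-2.7)·0.1910) / (5.8) = 1.5152
  γ = (0 - (-4)·0.1594 - (-1)·1.8276 - (-3.3)·0.1910) / (9.3) = 0.3328
  δ = (1 - (-3.8)·0.1594 - (1)·1.8276 - (2.1)·0.8925) / (8.9) = -0.2355

-0.2355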